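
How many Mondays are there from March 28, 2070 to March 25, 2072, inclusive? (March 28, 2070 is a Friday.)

March 28, 2070 is a Friday; the first Monday on or after it is March 31, 2070 (3 days later).
From March 31, 2070 to March 25, 2072: 275 + 365 + 85 = 725 days (rest of 2070, 2071, to March 25, 2072 in 2072).
725 ÷ 7 = 103 full weeks with remainder 4, so 103 more Mondays after the first → 104.

104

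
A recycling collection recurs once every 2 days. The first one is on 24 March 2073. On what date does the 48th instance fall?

26 June 2073

The 48th occurrence is 47 intervals after the first: 47 × 2 = 94 days after 24 March 2073.
March has 31 days — 7 days to the end of March leaves 87.
April has 30 days (57 left).
May has 31 days (26 left).
26 days into June → 26 June 2073.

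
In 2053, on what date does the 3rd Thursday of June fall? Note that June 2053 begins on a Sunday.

June 2053 begins on a Sunday, so the first Thursday is June 5 (4 days later).
The 3rd Thursday is 2 weeks later: 5 + 14 = 19.

2053-06-19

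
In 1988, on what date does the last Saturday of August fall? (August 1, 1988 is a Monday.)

1988-08-27

August 1988 begins on a Monday, so the first Saturday is August 6 (5 days later).
August 1988 has 31 days. Adding weeks: 6, 13, 20, 27 — the last one ≤ 31 is the 27th.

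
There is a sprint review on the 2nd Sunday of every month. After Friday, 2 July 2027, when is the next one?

July 2027 starts on a Thursday; its first Sunday is the 4th, so the 2nd Sunday is the 11th — 11 July 2027.
11 July 2027 is after 2 July 2027, so that is the next one.

11 July 2027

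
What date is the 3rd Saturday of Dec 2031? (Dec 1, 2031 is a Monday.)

Dec 20, 2031

Dec 2031 begins on a Monday, so the first Saturday is Dec 6 (5 days later).
The 3rd Saturday is 2 weeks later: 6 + 14 = 20.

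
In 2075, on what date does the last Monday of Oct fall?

Oct 28, 2075

The first Monday of Oct 2075 is Oct 7.
Oct 2075 has 31 days. Adding weeks: 7, 14, 21, 28 — the last one ≤ 31 is the 28th.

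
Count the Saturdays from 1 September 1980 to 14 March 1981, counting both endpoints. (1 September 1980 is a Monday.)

28

1 September 1980 is a Monday; the first Saturday on or after it is 6 September 1980 (5 days later).
From 6 September 1980 to 14 March 1981: 24 + 31 + 30 + 31 + 31 + 28 + 14 = 189 days (rest of September, October, November, December, January, February, March).
189 ÷ 7 = 27 full weeks with remainder 0, so 27 more Saturdays after the first → 28.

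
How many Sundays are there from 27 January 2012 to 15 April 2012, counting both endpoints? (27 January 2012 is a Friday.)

12

27 January 2012 is a Friday; the first Sunday on or after it is 29 January 2012 (2 days later).
From 29 January 2012 to 15 April 2012: 2 + 29 + 31 + 15 = 77 days (rest of January, February, March, April).
77 ÷ 7 = 11 full weeks with remainder 0, so 11 more Sundays after the first → 12.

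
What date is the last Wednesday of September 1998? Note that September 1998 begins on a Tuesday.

September 1998 begins on a Tuesday, so the first Wednesday is September 2 (1 day later).
September 1998 has 30 days. Adding weeks: 2, 9, 16, 23, 30 — the last one ≤ 30 is the 30th.

30 September 1998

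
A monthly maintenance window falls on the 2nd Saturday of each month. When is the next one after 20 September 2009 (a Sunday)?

September 2009 starts on a Tuesday; its first Saturday is the 5th, so the 2nd Saturday is the 12th — 12 September 2009.
That is not after 20 September 2009, so look at October 2009.
October 2009 starts on a Thursday; its first Saturday is the 3rd, so the 2nd Saturday is the 10th — 10 October 2009.

10 October 2009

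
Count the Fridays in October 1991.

4

1991-10-01 is a Tuesday; the first Friday on or after it is 1991-10-04 (3 days later).
From 1991-10-04 to 1991-10-31 is 31 − 4 = 27 days.
27 ÷ 7 = 3 full weeks with remainder 6, so 3 more Fridays after the first → 4.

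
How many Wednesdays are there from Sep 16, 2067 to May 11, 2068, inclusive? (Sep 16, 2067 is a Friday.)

Sep 16, 2067 is a Friday; the first Wednesday on or after it is Sep 21, 2067 (5 days later).
From Sep 21, 2067 to May 11, 2068: 9 + 31 + 30 + 31 + 31 + 29 + 31 + 30 + 11 = 233 days (rest of Sep, Oct, Nov, Dec, Jan, Feb, Mar, Apr, May).
233 ÷ 7 = 33 full weeks with remainder 2, so 33 more Wednesdays after the first → 34.

34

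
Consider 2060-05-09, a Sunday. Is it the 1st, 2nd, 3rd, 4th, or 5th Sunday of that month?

Day 9 falls in week ⌈9/7⌉ of the month.
Days 1–7 hold the 1st Sunday, 8–14 the 2nd, 15–21 the 3rd, 22–28 the 4th, 29–31 the 5th.
9 is in the range for the 2nd.

2nd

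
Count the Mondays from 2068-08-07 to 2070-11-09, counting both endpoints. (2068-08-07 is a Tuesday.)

117

2068-08-07 is a Tuesday; the first Monday on or after it is 2068-08-13 (6 days later).
From 2068-08-13 to 2070-11-09: 140 + 365 + 313 = 818 days (rest of 2068, 2069, to 2070-11-09 in 2070).
818 ÷ 7 = 116 full weeks with remainder 6, so 116 more Mondays after the first → 117.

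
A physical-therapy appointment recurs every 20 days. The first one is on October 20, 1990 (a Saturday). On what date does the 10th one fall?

The 10th occurrence is 9 intervals after the first: 9 × 20 = 180 days after October 20, 1990.
October has 31 days — 11 days to the end of October leaves 169.
November has 30 days (139 left).
December has 31 days (108 left).
January has 31 days (77 left).
February has 28 days (49 left).
March has 31 days (18 left).
18 days into April → April 18, 1991.

April 18, 1991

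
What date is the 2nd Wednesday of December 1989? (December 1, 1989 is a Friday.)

December 1989 begins on a Friday, so the first Wednesday is December 6 (5 days later).
The 2nd Wednesday is 1 weeks later: 6 + 7 = 13.

December 13, 1989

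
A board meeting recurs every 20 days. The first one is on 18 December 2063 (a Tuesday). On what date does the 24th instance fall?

22 March 2065

The 24th occurrence is 23 intervals after the first: 23 × 20 = 460 days after 18 December 2063.
December has 31 days — 13 days to the end of December leaves 447.
2064 has 366 days (81 left).
January has 31 days (50 left).
February has 28 days (22 left).
22 days into March → 22 March 2065.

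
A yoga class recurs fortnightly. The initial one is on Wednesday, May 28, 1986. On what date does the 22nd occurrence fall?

The 22nd occurrence is 21 intervals after the first: 21 × 14 = 294 days after May 28, 1986.
May has 31 days — 3 days to the end of May leaves 291.
Jun has 30 days (261 left).
Jul has 31 days (230 left).
Aug has 31 days (199 left).
Sep has 30 days (169 left).
Oct has 31 days (138 left).
Nov has 30 days (108 left).
Dec has 31 days (77 left).
Jan has 31 days (46 left).
Feb has 28 days (18 left).
18 days into Mar → Mar 18, 1987.

Mar 18, 1987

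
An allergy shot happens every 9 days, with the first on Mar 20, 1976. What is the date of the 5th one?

The 5th occurrence is 4 intervals after the first: 4 × 9 = 36 days after Mar 20, 1976.
Mar has 31 days — 11 days to the end of Mar leaves 25.
25 days into Apr → Apr 25, 1976.

Apr 25, 1976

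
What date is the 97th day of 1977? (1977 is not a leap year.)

Jan has 31 days (97 − 31 = 66 remain).
Feb has 28 days (66 − 28 = 38 remain).
Mar has 31 days (38 − 31 = 7 remain).
7 into Apr → Apr 7.

Apr 7, 1977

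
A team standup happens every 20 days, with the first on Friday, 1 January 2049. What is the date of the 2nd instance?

21 January 2049

The 2nd occurrence is 1 interval after the first: 1 × 20 = 20 days after 1 January 2049.
20 days later is 21 January 2049.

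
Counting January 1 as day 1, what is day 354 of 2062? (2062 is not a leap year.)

December 20, 2062

January has 31 days (354 − 31 = 323 remain).
February has 28 days (323 − 28 = 295 remain).
March has 31 days (295 − 31 = 264 remain).
April has 30 days (264 − 30 = 234 remain).
May has 31 days (234 − 31 = 203 remain).
June has 30 days (203 − 30 = 173 remain).
July has 31 days (173 − 31 = 142 remain).
August has 31 days (142 − 31 = 111 remain).
September has 30 days (111 − 30 = 81 remain).
October has 31 days (81 − 31 = 50 remain).
November has 30 days (50 − 30 = 20 remain).
20 into December → December 20.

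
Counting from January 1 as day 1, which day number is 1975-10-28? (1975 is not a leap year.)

Days in months before October: 31 + 28 + 31 + 30 + 31 + 30 + 31 + 31 + 30 = 273.
Plus 28 days into October → day 301.

301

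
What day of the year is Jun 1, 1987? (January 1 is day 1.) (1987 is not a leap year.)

Days in months before Jun: 31 + 28 + 31 + 30 + 31 = 151.
Plus 1 day into Jun → day 152.

152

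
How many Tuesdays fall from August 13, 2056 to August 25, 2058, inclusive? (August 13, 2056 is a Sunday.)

August 13, 2056 is a Sunday; the first Tuesday on or after it is August 15, 2056 (2 days later).
From August 15, 2056 to August 25, 2058: 138 + 365 + 237 = 740 days (rest of 2056, 2057, to August 25, 2058 in 2058).
740 ÷ 7 = 105 full weeks with remainder 5, so 105 more Tuesdays after the first → 106.

106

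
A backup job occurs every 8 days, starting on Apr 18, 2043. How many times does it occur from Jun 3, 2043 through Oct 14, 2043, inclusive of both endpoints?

Occurrences land 8·i days after Apr 18, 2043 for i = 0, 1, 2, …
Jun 3, 2043 is 46 days after the start; 46 ÷ 8 = 5 remainder 6; since the remainder is 6, round up to i = 6. First occurrence in the window: #7 on Jun 5, 2043 (6×8 = 48 days in).
Oct 14, 2043 is 179 days after the start; 179 ÷ 8 = 22 remainder 3. Last occurrence in the window: #23 on Oct 11, 2043.
Occurrences #7 through #23: 17 in total.

17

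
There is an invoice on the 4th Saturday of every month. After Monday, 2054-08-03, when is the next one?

2054-08-22

August 2054 starts on a Saturday; its first Saturday is the 1st, so the 4th Saturday is the 22nd — 2054-08-22.
2054-08-22 is after 2054-08-03, so that is the next one.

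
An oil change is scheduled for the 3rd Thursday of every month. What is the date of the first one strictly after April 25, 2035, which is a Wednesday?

May 17, 2035

April 2035 starts on a Sunday; its first Thursday is the 5th, so the 3rd Thursday is the 19th — April 19, 2035.
That is not after April 25, 2035, so look at May 2035.
May 2035 starts on a Tuesday; its first Thursday is the 3rd, so the 3rd Thursday is the 17th — May 17, 2035.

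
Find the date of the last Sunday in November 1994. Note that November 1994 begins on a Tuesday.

November 1994 begins on a Tuesday, so the first Sunday is November 6 (5 days later).
November 1994 has 30 days. Adding weeks: 6, 13, 20, 27 — the last one ≤ 30 is the 27th.

27 November 1994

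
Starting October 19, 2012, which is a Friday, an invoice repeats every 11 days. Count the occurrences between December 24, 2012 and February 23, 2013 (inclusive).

Occurrences land 11·i days after October 19, 2012 for i = 0, 1, 2, …
December 24, 2012 is 66 days after the start; 66 ÷ 11 = 6 remainder 0. First occurrence in the window: #7 on December 24, 2012 (6×11 = 66 days in).
February 23, 2013 is 127 days after the start; 127 ÷ 11 = 11 remainder 6. Last occurrence in the window: #12 on February 17, 2013.
Occurrences #7 through #12: 6 in total.

6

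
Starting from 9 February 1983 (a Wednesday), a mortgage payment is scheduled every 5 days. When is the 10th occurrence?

26 March 1983

The 10th occurrence is 9 intervals after the first: 9 × 5 = 45 days after 9 February 1983.
February has 28 days — 19 days to the end of February leaves 26.
26 days into March → 26 March 1983.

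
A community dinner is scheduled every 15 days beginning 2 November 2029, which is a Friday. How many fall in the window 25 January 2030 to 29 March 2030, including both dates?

Occurrences land 15·i days after 2 November 2029 for i = 0, 1, 2, …
25 January 2030 is 84 days after the start; 84 ÷ 15 = 5 remainder 9; since the remainder is 9, round up to i = 6. First occurrence in the window: #7 on 31 January 2030 (6×15 = 90 days in).
29 March 2030 is 147 days after the start; 147 ÷ 15 = 9 remainder 12. Last occurrence in the window: #10 on 17 March 2030.
Occurrences #7 through #10: 4 in total.

4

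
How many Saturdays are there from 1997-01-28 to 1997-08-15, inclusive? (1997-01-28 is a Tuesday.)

28

1997-01-28 is a Tuesday; the first Saturday on or after it is 1997-02-01 (4 days later).
From 1997-02-01 to 1997-08-15: 27 + 31 + 30 + 31 + 30 + 31 + 15 = 195 days (rest of February, March, April, May, June, July, August).
195 ÷ 7 = 27 full weeks with remainder 6, so 27 more Saturdays after the first → 28.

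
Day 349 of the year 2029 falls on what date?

January has 31 days (349 − 31 = 318 remain).
February has 28 days (318 − 28 = 290 remain).
March has 31 days (290 − 31 = 259 remain).
April has 30 days (259 − 30 = 229 remain).
May has 31 days (229 − 31 = 198 remain).
June has 30 days (198 − 30 = 168 remain).
July has 31 days (168 − 31 = 137 remain).
August has 31 days (137 − 31 = 106 remain).
September has 30 days (106 − 30 = 76 remain).
October has 31 days (76 − 31 = 45 remain).
November has 30 days (45 − 30 = 15 remain).
15 into December → December 15.

15 December 2029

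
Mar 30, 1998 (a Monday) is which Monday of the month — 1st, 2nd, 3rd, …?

Day 30 falls in week ⌈30/7⌉ of the month.
Days 1–7 hold the 1st Monday, 8–14 the 2nd, 15–21 the 3rd, 22–28 the 4th, 29–31 the 5th.
30 is in the range for the 5th.

5th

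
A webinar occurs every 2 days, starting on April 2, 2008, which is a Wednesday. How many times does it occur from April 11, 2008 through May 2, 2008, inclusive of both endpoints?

11

Occurrences land 2·i days after April 2, 2008 for i = 0, 1, 2, …
April 11, 2008 is 9 days after the start; 9 ÷ 2 = 4 remainder 1; since the remainder is 1, round up to i = 5. First occurrence in the window: #6 on April 12, 2008 (5×2 = 10 days in).
May 2, 2008 is 30 days after the start; 30 ÷ 2 = 15 remainder 0. Last occurrence in the window: #16 on May 2, 2008.
Occurrences #6 through #16: 11 in total.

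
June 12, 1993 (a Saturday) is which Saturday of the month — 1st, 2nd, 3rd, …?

2nd

Day 12 falls in week ⌈12/7⌉ of the month.
Days 1–7 hold the 1st Saturday, 8–14 the 2nd, 15–21 the 3rd, 22–28 the 4th, 29–31 the 5th.
12 is in the range for the 2nd.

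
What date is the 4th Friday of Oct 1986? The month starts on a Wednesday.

Oct 1986 begins on a Wednesday, so the first Friday is Oct 3 (2 days later).
The 4th Friday is 3 weeks later: 3 + 21 = 24.

Oct 24, 1986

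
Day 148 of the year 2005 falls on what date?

May 28, 2005

January has 31 days (148 − 31 = 117 remain).
February has 28 days (117 − 28 = 89 remain).
March has 31 days (89 − 31 = 58 remain).
April has 30 days (58 − 30 = 28 remain).
28 into May → May 28.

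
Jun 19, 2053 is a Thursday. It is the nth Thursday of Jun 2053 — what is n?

3rd

Day 19 falls in week ⌈19/7⌉ of the month.
Days 1–7 hold the 1st Thursday, 8–14 the 2nd, 15–21 the 3rd, 22–28 the 4th, 29–31 the 5th.
19 is in the range for the 3rd.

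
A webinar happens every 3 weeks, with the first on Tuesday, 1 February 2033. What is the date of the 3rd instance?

15 March 2033

The 3rd occurrence is 2 intervals after the first: 2 × 21 = 42 days after 1 February 2033.
February has 28 days — 27 days to the end of February leaves 15.
15 days into March → 15 March 2033.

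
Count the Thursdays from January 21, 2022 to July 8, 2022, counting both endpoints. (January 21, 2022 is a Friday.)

24

January 21, 2022 is a Friday; the first Thursday on or after it is January 27, 2022 (6 days later).
From January 27, 2022 to July 8, 2022: 4 + 28 + 31 + 30 + 31 + 30 + 8 = 162 days (rest of January, February, March, April, May, June, July).
162 ÷ 7 = 23 full weeks with remainder 1, so 23 more Thursdays after the first → 24.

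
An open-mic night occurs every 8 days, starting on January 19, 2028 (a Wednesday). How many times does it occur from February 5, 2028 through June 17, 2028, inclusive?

16

Occurrences land 8·i days after January 19, 2028 for i = 0, 1, 2, …
February 5, 2028 is 17 days after the start; 17 ÷ 8 = 2 remainder 1; since the remainder is 1, round up to i = 3. First occurrence in the window: #4 on February 12, 2028 (3×8 = 24 days in).
June 17, 2028 is 150 days after the start; 150 ÷ 8 = 18 remainder 6. Last occurrence in the window: #19 on June 11, 2028.
Occurrences #4 through #19: 16 in total.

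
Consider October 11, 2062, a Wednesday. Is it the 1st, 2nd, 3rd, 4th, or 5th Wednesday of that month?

Day 11 falls in week ⌈11/7⌉ of the month.
Days 1–7 hold the 1st Wednesday, 8–14 the 2nd, 15–21 the 3rd, 22–28 the 4th, 29–31 the 5th.
11 is in the range for the 2nd.

2nd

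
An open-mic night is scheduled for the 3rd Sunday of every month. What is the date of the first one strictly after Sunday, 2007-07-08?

July 2007 starts on a Sunday; its first Sunday is the 1st, so the 3rd Sunday is the 15th — 2007-07-15.
2007-07-15 is after 2007-07-08, so that is the next one.

2007-07-15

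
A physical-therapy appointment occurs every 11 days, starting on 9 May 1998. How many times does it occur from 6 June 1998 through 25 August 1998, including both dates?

Occurrences land 11·i days after 9 May 1998 for i = 0, 1, 2, …
6 June 1998 is 28 days after the start; 28 ÷ 11 = 2 remainder 6; since the remainder is 6, round up to i = 3. First occurrence in the window: #4 on 11 June 1998 (3×11 = 33 days in).
25 August 1998 is 108 days after the start; 108 ÷ 11 = 9 remainder 9. Last occurrence in the window: #10 on 16 August 1998.
Occurrences #4 through #10: 7 in total.

7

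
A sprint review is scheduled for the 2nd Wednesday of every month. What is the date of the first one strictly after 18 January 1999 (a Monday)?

January 1999 starts on a Friday; its first Wednesday is the 6th, so the 2nd Wednesday is the 13th — 13 January 1999.
That is not after 18 January 1999, so look at February 1999.
February 1999 starts on a Monday; its first Wednesday is the 3rd, so the 2nd Wednesday is the 10th — 10 February 1999.

10 February 1999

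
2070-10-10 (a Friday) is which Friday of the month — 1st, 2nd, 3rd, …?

Day 10 falls in week ⌈10/7⌉ of the month.
Days 1–7 hold the 1st Friday, 8–14 the 2nd, 15–21 the 3rd, 22–28 the 4th, 29–31 the 5th.
10 is in the range for the 2nd.

2nd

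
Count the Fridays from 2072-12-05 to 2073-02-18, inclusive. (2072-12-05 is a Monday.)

11

2072-12-05 is a Monday; the first Friday on or after it is 2072-12-09 (4 days later).
From 2072-12-09 to 2073-02-18: 22 + 31 + 18 = 71 days (rest of December, January, February).
71 ÷ 7 = 10 full weeks with remainder 1, so 10 more Fridays after the first → 11.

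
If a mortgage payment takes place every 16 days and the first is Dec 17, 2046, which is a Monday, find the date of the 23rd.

The 23rd occurrence is 22 intervals after the first: 22 × 16 = 352 days after Dec 17, 2046.
Dec has 31 days — 14 days to the end of Dec leaves 338.
Jan has 31 days (307 left).
Feb has 28 days (279 left).
Mar has 31 days (248 left).
Apr has 30 days (218 left).
May has 31 days (187 left).
Jun has 30 days (157 left).
Jul has 31 days (126 left).
Aug has 31 days (95 left).
Sep has 30 days (65 left).
Oct has 31 days (34 left).
Nov has 30 days (4 left).
4 days into Dec → Dec 4, 2047.

Dec 4, 2047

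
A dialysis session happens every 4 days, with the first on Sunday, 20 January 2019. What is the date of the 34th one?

The 34th occurrence is 33 intervals after the first: 33 × 4 = 132 days after 20 January 2019.
January has 31 days — 11 days to the end of January leaves 121.
February has 28 days (93 left).
March has 31 days (62 left).
April has 30 days (32 left).
May has 31 days (1 left).
1 day into June → 1 June 2019.

1 June 2019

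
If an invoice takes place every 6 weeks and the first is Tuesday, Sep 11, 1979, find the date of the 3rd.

Dec 4, 1979

The 3rd occurrence is 2 intervals after the first: 2 × 42 = 84 days after Sep 11, 1979.
Sep has 30 days — 19 days to the end of Sep leaves 65.
Oct has 31 days (34 left).
Nov has 30 days (4 left).
4 days into Dec → Dec 4, 1979.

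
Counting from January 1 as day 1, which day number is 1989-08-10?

222

Days in months before August: 31 + 28 + 31 + 30 + 31 + 30 + 31 = 212.
Plus 10 days into August → day 222.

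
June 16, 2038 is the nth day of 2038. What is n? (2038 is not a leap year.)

167

Days in months before June: 31 + 28 + 31 + 30 + 31 = 151.
Plus 16 days into June → day 167.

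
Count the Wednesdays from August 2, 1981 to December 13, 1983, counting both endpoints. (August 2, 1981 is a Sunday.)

August 2, 1981 is a Sunday; the first Wednesday on or after it is August 5, 1981 (3 days later).
From August 5, 1981 to December 13, 1983: 148 + 365 + 347 = 860 days (rest of 1981, 1982, to December 13, 1983 in 1983).
860 ÷ 7 = 122 full weeks with remainder 6, so 122 more Wednesdays after the first → 123.

123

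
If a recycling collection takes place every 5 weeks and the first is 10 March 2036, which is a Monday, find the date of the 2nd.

The 2nd occurrence is 1 interval after the first: 1 × 35 = 35 days after 10 March 2036.
March has 31 days — 21 days to the end of March leaves 14.
14 days into April → 14 April 2036.

14 April 2036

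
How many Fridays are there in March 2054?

1 March 2054 is a Sunday; the first Friday on or after it is 6 March 2054 (5 days later).
From 6 March 2054 to 31 March 2054 is 31 − 6 = 25 days.
25 ÷ 7 = 3 full weeks with remainder 4, so 3 more Fridays after the first → 4.

4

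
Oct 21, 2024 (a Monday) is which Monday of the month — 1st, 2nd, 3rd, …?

3rd

Day 21 falls in week ⌈21/7⌉ of the month.
Days 1–7 hold the 1st Monday, 8–14 the 2nd, 15–21 the 3rd, 22–28 the 4th, 29–31 the 5th.
21 is in the range for the 3rd.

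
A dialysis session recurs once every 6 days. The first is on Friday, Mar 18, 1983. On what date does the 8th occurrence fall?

The 8th occurrence is 7 intervals after the first: 7 × 6 = 42 days after Mar 18, 1983.
Mar has 31 days — 13 days to the end of Mar leaves 29.
29 days into Apr → Apr 29, 1983.

Apr 29, 1983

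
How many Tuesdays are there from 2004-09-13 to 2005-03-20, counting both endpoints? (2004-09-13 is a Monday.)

27

2004-09-13 is a Monday; the first Tuesday on or after it is 2004-09-14 (1 day later).
From 2004-09-14 to 2005-03-20: 16 + 31 + 30 + 31 + 31 + 28 + 20 = 187 days (rest of September, October, November, December, January, February, March).
187 ÷ 7 = 26 full weeks with remainder 5, so 26 more Tuesdays after the first → 27.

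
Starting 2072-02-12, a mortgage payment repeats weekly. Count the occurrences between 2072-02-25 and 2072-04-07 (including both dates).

Occurrences land 7·i days after 2072-02-12 for i = 0, 1, 2, …
2072-02-25 is 13 days after the start; 13 ÷ 7 = 1 remainder 6; since the remainder is 6, round up to i = 2. First occurrence in the window: #3 on 2072-02-26 (2×7 = 14 days in).
2072-04-07 is 55 days after the start; 55 ÷ 7 = 7 remainder 6. Last occurrence in the window: #8 on 2072-04-01.
Occurrences #3 through #8: 6 in total.

6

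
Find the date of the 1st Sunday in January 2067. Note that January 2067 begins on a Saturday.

January 2067 begins on a Saturday, so the first Sunday is January 2 (1 day later).

January 2, 2067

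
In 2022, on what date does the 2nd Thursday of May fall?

The first Thursday of May 2022 is May 5.
The 2nd Thursday is 1 weeks later: 5 + 7 = 12.

2022-05-12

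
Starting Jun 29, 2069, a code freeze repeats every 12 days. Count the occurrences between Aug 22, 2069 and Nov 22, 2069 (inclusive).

Occurrences land 12·i days after Jun 29, 2069 for i = 0, 1, 2, …
Aug 22, 2069 is 54 days after the start; 54 ÷ 12 = 4 remainder 6; since the remainder is 6, round up to i = 5. First occurrence in the window: #6 on Aug 28, 2069 (5×12 = 60 days in).
Nov 22, 2069 is 146 days after the start; 146 ÷ 12 = 12 remainder 2. Last occurrence in the window: #13 on Nov 20, 2069.
Occurrences #6 through #13: 8 in total.

8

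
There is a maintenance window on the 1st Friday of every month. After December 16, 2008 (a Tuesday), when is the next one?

December 2008 starts on a Monday, so its 1st Friday is December 5, 2008 (4 days in).
That is not after December 16, 2008, so look at January 2009.
January 2009 starts on a Thursday, so its 1st Friday is January 2, 2009 (1 day in).

January 2, 2009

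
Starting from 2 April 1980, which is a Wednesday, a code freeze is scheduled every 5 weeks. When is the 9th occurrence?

The 9th occurrence is 8 intervals after the first: 8 × 35 = 280 days after 2 April 1980.
April has 30 days — 28 days to the end of April leaves 252.
May has 31 days (221 left).
June has 30 days (191 left).
July has 31 days (160 left).
August has 31 days (129 left).
September has 30 days (99 left).
October has 31 days (68 left).
November has 30 days (38 left).
December has 31 days (7 left).
7 days into January → 7 January 1981.

7 January 1981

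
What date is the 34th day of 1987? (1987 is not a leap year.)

1987-02-03

January has 31 days (34 − 31 = 3 remain).
3 into February → February 3.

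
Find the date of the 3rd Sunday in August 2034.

The first Sunday of August 2034 is August 6.
The 3rd Sunday is 2 weeks later: 6 + 14 = 20.

August 20, 2034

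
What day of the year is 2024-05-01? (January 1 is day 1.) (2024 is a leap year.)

Days in months before May: 31 + 29 + 31 + 30 = 121.
Plus 1 day into May → day 122.

122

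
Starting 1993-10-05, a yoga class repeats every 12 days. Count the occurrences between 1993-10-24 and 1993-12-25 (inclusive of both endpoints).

Occurrences land 12·i days after 1993-10-05 for i = 0, 1, 2, …
1993-10-24 is 19 days after the start; 19 ÷ 12 = 1 remainder 7; since the remainder is 7, round up to i = 2. First occurrence in the window: #3 on 1993-10-29 (2×12 = 24 days in).
1993-12-25 is 81 days after the start; 81 ÷ 12 = 6 remainder 9. Last occurrence in the window: #7 on 1993-12-16.
Occurrences #3 through #7: 5 in total.

5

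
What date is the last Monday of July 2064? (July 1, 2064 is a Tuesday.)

July 2064 begins on a Tuesday, so the first Monday is July 7 (6 days later).
July 2064 has 31 days. Adding weeks: 7, 14, 21, 28 — the last one ≤ 31 is the 28th.

2064-07-28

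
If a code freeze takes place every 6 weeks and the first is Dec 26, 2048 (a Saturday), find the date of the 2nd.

The 2nd occurrence is 1 interval after the first: 1 × 42 = 42 days after Dec 26, 2048.
Dec has 31 days — 5 days to the end of Dec leaves 37.
Jan has 31 days (6 left).
6 days into Feb → Feb 6, 2049.

Feb 6, 2049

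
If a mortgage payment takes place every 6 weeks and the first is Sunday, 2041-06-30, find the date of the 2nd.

2041-08-11

The 2nd occurrence is 1 interval after the first: 1 × 42 = 42 days after 2041-06-30.
June has 30 days — 0 days to the end of June leaves 42.
July has 31 days (11 left).
11 days into August → 2041-08-11.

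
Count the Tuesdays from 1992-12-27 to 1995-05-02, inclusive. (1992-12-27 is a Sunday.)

1992-12-27 is a Sunday; the first Tuesday on or after it is 1992-12-29 (2 days later).
From 1992-12-29 to 1995-05-02: 2 + 365 + 365 + 122 = 854 days (rest of 1992, 1993, 1994, to 1995-05-02 in 1995).
854 ÷ 7 = 122 full weeks with remainder 0, so 122 more Tuesdays after the first → 123.

123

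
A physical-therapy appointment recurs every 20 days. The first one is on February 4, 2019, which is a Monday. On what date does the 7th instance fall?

The 7th occurrence is 6 intervals after the first: 6 × 20 = 120 days after February 4, 2019.
February has 28 days — 24 days to the end of February leaves 96.
March has 31 days (65 left).
April has 30 days (35 left).
May has 31 days (4 left).
4 days into June → June 4, 2019.

June 4, 2019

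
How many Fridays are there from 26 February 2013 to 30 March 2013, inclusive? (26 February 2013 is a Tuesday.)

26 February 2013 is a Tuesday; the first Friday on or after it is 1 March 2013 (3 days later).
From 1 March 2013 to 30 March 2013 is 30 − 1 = 29 days.
29 ÷ 7 = 4 full weeks with remainder 1, so 4 more Fridays after the first → 5.

5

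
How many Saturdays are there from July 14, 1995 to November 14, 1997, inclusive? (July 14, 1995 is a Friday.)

July 14, 1995 is a Friday; the first Saturday on or after it is July 15, 1995 (1 day later).
From July 15, 1995 to November 14, 1997: 169 + 366 + 318 = 853 days (rest of 1995, 1996, to November 14, 1997 in 1997).
853 ÷ 7 = 121 full weeks with remainder 6, so 121 more Saturdays after the first → 122.

122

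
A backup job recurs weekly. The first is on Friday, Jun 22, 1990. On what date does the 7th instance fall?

Aug 3, 1990

The 7th occurrence is 6 intervals after the first: 6 × 7 = 42 days after Jun 22, 1990.
Jun has 30 days — 8 days to the end of Jun leaves 34.
Jul has 31 days (3 left).
3 days into Aug → Aug 3, 1990.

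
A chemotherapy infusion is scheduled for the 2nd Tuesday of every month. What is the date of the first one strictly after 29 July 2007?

July 2007 starts on a Sunday; its first Tuesday is the 3rd, so the 2nd Tuesday is the 10th — 10 July 2007.
That is not after 29 July 2007, so look at August 2007.
August 2007 starts on a Wednesday; its first Tuesday is the 7th, so the 2nd Tuesday is the 14th — 14 August 2007.

14 August 2007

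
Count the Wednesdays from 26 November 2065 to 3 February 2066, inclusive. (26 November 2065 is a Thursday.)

26 November 2065 is a Thursday; the first Wednesday on or after it is 2 December 2065 (6 days later).
From 2 December 2065 to 3 February 2066: 29 + 31 + 3 = 63 days (rest of December, January, February).
63 ÷ 7 = 9 full weeks with remainder 0, so 9 more Wednesdays after the first → 10.

10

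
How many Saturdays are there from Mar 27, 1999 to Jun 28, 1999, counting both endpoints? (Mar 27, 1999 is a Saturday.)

14

Mar 27, 1999 is a Saturday; the first Saturday on or after it is Mar 27, 1999.
From Mar 27, 1999 to Jun 28, 1999: 4 + 30 + 31 + 28 = 93 days (rest of Mar, Apr, May, Jun).
93 ÷ 7 = 13 full weeks with remainder 2, so 13 more Saturdays after the first → 14.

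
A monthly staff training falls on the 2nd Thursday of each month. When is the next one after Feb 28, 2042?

Feb 2042 starts on a Saturday; its first Thursday is the 6th, so the 2nd Thursday is the 13th — Feb 13, 2042.
That is not after Feb 28, 2042, so look at Mar 2042.
Mar 2042 starts on a Saturday; its first Thursday is the 6th, so the 2nd Thursday is the 13th — Mar 13, 2042.

Mar 13, 2042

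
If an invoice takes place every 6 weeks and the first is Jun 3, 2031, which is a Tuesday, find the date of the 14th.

Nov 30, 2032

The 14th occurrence is 13 intervals after the first: 13 × 42 = 546 days after Jun 3, 2031.
Jun has 30 days — 27 days to the end of Jun leaves 519.
From end of Jun to end of 2031 is 184 days (335 left).
Jan has 31 days (304 left).
Feb has 29 days (275 left).
Mar has 31 days (244 left).
Apr has 30 days (214 left).
May has 31 days (183 left).
Jun has 30 days (153 left).
Jul has 31 days (122 left).
Aug has 31 days (91 left).
Sep has 30 days (61 left).
Oct has 31 days (30 left).
30 days into Nov → Nov 30, 2032.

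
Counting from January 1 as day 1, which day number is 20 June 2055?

171

Days in months before June: 31 + 28 + 31 + 30 + 31 = 151.
Plus 20 days into June → day 171.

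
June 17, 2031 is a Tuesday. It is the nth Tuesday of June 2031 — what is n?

3rd

Day 17 falls in week ⌈17/7⌉ of the month.
Days 1–7 hold the 1st Tuesday, 8–14 the 2nd, 15–21 the 3rd, 22–28 the 4th, 29–31 the 5th.
17 is in the range for the 3rd.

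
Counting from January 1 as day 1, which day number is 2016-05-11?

132

Days in months before May: 31 + 29 + 31 + 30 = 121.
Plus 11 days into May → day 132.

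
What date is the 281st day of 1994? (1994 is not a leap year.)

January has 31 days (281 − 31 = 250 remain).
February has 28 days (250 − 28 = 222 remain).
March has 31 days (222 − 31 = 191 remain).
April has 30 days (191 − 30 = 161 remain).
May has 31 days (161 − 31 = 130 remain).
June has 30 days (130 − 30 = 100 remain).
July has 31 days (100 − 31 = 69 remain).
August has 31 days (69 − 31 = 38 remain).
September has 30 days (38 − 30 = 8 remain).
8 into October → October 8.

1994-10-08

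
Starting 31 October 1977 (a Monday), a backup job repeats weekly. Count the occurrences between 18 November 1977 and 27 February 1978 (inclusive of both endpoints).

15

Occurrences land 7·i days after 31 October 1977 for i = 0, 1, 2, …
18 November 1977 is 18 days after the start; 18 ÷ 7 = 2 remainder 4; since the remainder is 4, round up to i = 3. First occurrence in the window: #4 on 21 November 1977 (3×7 = 21 days in).
27 February 1978 is 119 days after the start; 119 ÷ 7 = 17 remainder 0. Last occurrence in the window: #18 on 27 February 1978.
Occurrences #4 through #18: 15 in total.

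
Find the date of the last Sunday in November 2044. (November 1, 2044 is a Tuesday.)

November 27, 2044

November 2044 begins on a Tuesday, so the first Sunday is November 6 (5 days later).
November 2044 has 30 days. Adding weeks: 6, 13, 20, 27 — the last one ≤ 30 is the 27th.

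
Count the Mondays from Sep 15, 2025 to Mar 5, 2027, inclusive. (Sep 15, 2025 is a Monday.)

Sep 15, 2025 is a Monday; the first Monday on or after it is Sep 15, 2025.
From Sep 15, 2025 to Mar 5, 2027: 107 + 365 + 64 = 536 days (rest of 2025, 2026, to Mar 5, 2027 in 2027).
536 ÷ 7 = 76 full weeks with remainder 4, so 76 more Mondays after the first → 77.

77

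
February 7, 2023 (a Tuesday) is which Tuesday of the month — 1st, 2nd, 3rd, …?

1st

Day 7 falls in week ⌈7/7⌉ of the month.
Days 1–7 hold the 1st Tuesday, 8–14 the 2nd, 15–21 the 3rd, 22–28 the 4th, 29–31 the 5th.
7 is in the range for the 1st.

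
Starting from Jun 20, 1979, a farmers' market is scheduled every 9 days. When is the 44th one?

Jul 11, 1980

The 44th occurrence is 43 intervals after the first: 43 × 9 = 387 days after Jun 20, 1979.
Jun has 30 days — 10 days to the end of Jun leaves 377.
Jul has 31 days (346 left).
Aug has 31 days (315 left).
Sep has 30 days (285 left).
Oct has 31 days (254 left).
Nov has 30 days (224 left).
Dec has 31 days (193 left).
Jan has 31 days (162 left).
Feb has 29 days (133 left).
Mar has 31 days (102 left).
Apr has 30 days (72 left).
May has 31 days (41 left).
Jun has 30 days (11 left).
11 days into Jul → Jul 11, 1980.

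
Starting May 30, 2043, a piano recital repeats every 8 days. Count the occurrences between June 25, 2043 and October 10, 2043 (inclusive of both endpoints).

Occurrences land 8·i days after May 30, 2043 for i = 0, 1, 2, …
June 25, 2043 is 26 days after the start; 26 ÷ 8 = 3 remainder 2; since the remainder is 2, round up to i = 4. First occurrence in the window: #5 on July 1, 2043 (4×8 = 32 days in).
October 10, 2043 is 133 days after the start; 133 ÷ 8 = 16 remainder 5. Last occurrence in the window: #17 on October 5, 2043.
Occurrences #5 through #17: 13 in total.

13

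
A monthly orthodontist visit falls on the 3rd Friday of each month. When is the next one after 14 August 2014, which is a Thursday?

August 2014 starts on a Friday; its first Friday is the 1st, so the 3rd Friday is the 15th — 15 August 2014.
15 August 2014 is after 14 August 2014, so that is the next one.

15 August 2014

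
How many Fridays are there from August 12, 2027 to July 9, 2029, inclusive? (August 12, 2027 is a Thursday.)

100

August 12, 2027 is a Thursday; the first Friday on or after it is August 13, 2027 (1 day later).
From August 13, 2027 to July 9, 2029: 140 + 366 + 190 = 696 days (rest of 2027, 2028, to July 9, 2029 in 2029).
696 ÷ 7 = 99 full weeks with remainder 3, so 99 more Fridays after the first → 100.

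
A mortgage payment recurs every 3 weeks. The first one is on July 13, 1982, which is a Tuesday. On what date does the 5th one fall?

The 5th occurrence is 4 intervals after the first: 4 × 21 = 84 days after July 13, 1982.
July has 31 days — 18 days to the end of July leaves 66.
August has 31 days (35 left).
September has 30 days (5 left).
5 days into October → October 5, 1982.

October 5, 1982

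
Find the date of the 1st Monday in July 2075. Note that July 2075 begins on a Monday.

July 2075 begins on a Monday, so the first Monday is July 1.

July 1, 2075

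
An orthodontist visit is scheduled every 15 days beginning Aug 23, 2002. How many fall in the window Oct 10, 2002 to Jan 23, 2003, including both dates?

7

Occurrences land 15·i days after Aug 23, 2002 for i = 0, 1, 2, …
Oct 10, 2002 is 48 days after the start; 48 ÷ 15 = 3 remainder 3; since the remainder is 3, round up to i = 4. First occurrence in the window: #5 on Oct 22, 2002 (4×15 = 60 days in).
Jan 23, 2003 is 153 days after the start; 153 ÷ 15 = 10 remainder 3. Last occurrence in the window: #11 on Jan 20, 2003.
Occurrences #5 through #11: 7 in total.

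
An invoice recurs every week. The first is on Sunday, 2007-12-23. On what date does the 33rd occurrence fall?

The 33rd occurrence is 32 intervals after the first: 32 × 7 = 224 days after 2007-12-23.
December has 31 days — 8 days to the end of December leaves 216.
January has 31 days (185 left).
February has 29 days (156 left).
March has 31 days (125 left).
April has 30 days (95 left).
May has 31 days (64 left).
June has 30 days (34 left).
July has 31 days (3 left).
3 days into August → 2008-08-03.

2008-08-03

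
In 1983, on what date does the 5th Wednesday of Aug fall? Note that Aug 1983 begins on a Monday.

Aug 1983 begins on a Monday, so the first Wednesday is Aug 3 (2 days later).
The 5th Wednesday is 4 weeks later: 3 + 28 = 31.

Aug 31, 1983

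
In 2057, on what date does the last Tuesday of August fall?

August 28, 2057

The first Tuesday of August 2057 is August 7.
August 2057 has 31 days. Adding weeks: 7, 14, 21, 28 — the last one ≤ 31 is the 28th.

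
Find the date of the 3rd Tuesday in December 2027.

December 2027 begins on a Wednesday, so the first Tuesday is December 7 (6 days later).
The 3rd Tuesday is 2 weeks later: 7 + 14 = 21.

2027-12-21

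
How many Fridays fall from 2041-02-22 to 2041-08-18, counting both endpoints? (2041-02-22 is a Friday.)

2041-02-22 is a Friday; the first Friday on or after it is 2041-02-22.
From 2041-02-22 to 2041-08-18: 6 + 31 + 30 + 31 + 30 + 31 + 18 = 177 days (rest of February, March, April, May, June, July, August).
177 ÷ 7 = 25 full weeks with remainder 2, so 25 more Fridays after the first → 26.

26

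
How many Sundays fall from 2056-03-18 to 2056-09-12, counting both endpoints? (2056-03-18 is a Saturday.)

26

2056-03-18 is a Saturday; the first Sunday on or after it is 2056-03-19 (1 day later).
From 2056-03-19 to 2056-09-12: 12 + 30 + 31 + 30 + 31 + 31 + 12 = 177 days (rest of March, April, May, June, July, August, September).
177 ÷ 7 = 25 full weeks with remainder 2, so 25 more Sundays after the first → 26.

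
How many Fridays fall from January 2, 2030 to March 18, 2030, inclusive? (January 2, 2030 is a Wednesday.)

11

January 2, 2030 is a Wednesday; the first Friday on or after it is January 4, 2030 (2 days later).
From January 4, 2030 to March 18, 2030: 27 + 28 + 18 = 73 days (rest of January, February, March).
73 ÷ 7 = 10 full weeks with remainder 3, so 10 more Fridays after the first → 11.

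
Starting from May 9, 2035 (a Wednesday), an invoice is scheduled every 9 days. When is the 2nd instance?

The 2nd occurrence is 1 interval after the first: 1 × 9 = 9 days after May 9, 2035.
9 days later is May 18, 2035.

May 18, 2035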